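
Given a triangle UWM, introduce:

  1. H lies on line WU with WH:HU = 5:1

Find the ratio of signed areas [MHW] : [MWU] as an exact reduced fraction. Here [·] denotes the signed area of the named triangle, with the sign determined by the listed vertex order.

Set U = (0, 0), W = (1, 0), M = (0, 1); any affine frame gives the same invariant.
1. H lies on line WU with WH:HU = 5:1 ⇒ H = (1/6, 0)
2·[MHW] = 5/6, 2·[MWU] = -1
[MHW]:[MWU] = 5/6:-1 = -5/6

[MHW]:[MWU] = -5/6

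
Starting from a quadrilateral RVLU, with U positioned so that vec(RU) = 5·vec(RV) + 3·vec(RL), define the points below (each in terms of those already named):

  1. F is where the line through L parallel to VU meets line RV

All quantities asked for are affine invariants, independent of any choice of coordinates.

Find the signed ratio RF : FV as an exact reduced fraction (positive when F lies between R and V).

Work in coordinates with R = (0, 0), V = (1, 0), L = (0, 1), U = (5, 3).
1. F is where the line through L parallel to VU meets line RV ⇒ F = (-4/3, 0)
F = R + t·(V−R) with t = -4/3, so RF:FV = t:(1−t) = -4/3:7/3

RF:FV = -4/7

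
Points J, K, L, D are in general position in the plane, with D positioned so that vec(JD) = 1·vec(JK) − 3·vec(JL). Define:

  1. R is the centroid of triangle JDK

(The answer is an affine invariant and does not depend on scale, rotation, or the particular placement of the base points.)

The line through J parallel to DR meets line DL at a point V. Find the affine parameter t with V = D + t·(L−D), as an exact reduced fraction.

Work in coordinates with J = (0, 0), K = (1, 0), L = (0, 1), D = (1, -3).
1. R is the centroid of triangle JDK ⇒ R = (2/3, -1)
through J parallel to DR: direction (-1/3, 2); meets DL at V = (-1/2, 3)
V = D + t·(L−D) with t = 3/2

t = 3/2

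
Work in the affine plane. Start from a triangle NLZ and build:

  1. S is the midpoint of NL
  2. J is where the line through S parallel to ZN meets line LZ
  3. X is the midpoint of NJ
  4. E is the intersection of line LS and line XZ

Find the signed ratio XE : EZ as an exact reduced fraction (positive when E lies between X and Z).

XE:EZ = -1/4

Set N = (0, 0), L = (1, 0), Z = (0, 1); any affine frame gives the same invariant.
1. S is the midpoint of NL ⇒ S = (1/2, 0)
2. J is where the line through S parallel to ZN meets line LZ ⇒ J = (1/2, 1/2)
3. X is the midpoint of NJ ⇒ X = (1/4, 1/4)
4. E is the intersection of line LS and line XZ ⇒ E = (1/3, 0)
E = X + t·(Z−X) with t = -1/3, so XE:EZ = t:(1−t) = -1/3:4/3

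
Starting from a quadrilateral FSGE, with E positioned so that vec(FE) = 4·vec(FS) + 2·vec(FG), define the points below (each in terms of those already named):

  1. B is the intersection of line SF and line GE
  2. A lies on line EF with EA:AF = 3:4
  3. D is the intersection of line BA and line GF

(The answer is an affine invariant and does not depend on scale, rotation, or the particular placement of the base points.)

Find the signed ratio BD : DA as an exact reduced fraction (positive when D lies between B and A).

Set F = (0, 0), S = (1, 0), G = (0, 1), E = (4, 2); any affine frame gives the same invariant.
1. B is the intersection of line SF and line GE ⇒ B = (-4, 0)
2. A lies on line EF with EA:AF = 3:4 ⇒ A = (16/7, 8/7)
3. D is the intersection of line BA and line GF ⇒ D = (0, 8/11)
D = B + t·(A−B) with t = 7/11, so BD:DA = t:(1−t) = 7/11:4/11

BD:DA = 7/4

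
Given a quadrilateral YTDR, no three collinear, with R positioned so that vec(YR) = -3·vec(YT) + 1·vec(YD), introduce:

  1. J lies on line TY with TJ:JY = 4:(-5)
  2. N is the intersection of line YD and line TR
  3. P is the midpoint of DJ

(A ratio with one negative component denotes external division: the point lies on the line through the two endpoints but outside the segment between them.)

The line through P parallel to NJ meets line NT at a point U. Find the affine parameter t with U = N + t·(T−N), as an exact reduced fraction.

Choose coordinates Y = (0, 0), T = (1, 0), D = (0, 1), R = (-3, 1).
1. J lies on line TY with TJ:JY = 4:(-5) ⇒ J = (5, 0)
2. N is the intersection of line YD and line TR ⇒ N = (0, 1/4)
3. P is the midpoint of DJ ⇒ P = (5/2, 1/2)
through P parallel to NJ: direction (5, -1/4); meets NT at U = (-15/8, 23/32)
U = N + t·(T−N) with t = -15/8

t = -15/8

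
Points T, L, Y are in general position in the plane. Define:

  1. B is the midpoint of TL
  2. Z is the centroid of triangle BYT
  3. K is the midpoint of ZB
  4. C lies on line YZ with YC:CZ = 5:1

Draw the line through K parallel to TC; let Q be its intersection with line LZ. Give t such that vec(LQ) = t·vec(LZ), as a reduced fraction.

Assign T = (0, 0), L = (1, 0), Y = (0, 1) — the answer is frame-independent, so this choice is without loss of generality.
1. B is the midpoint of TL ⇒ B = (1/2, 0)
2. Z is the centroid of triangle BYT ⇒ Z = (1/6, 1/3)
3. K is the midpoint of ZB ⇒ K = (1/3, 1/6)
4. C lies on line YZ with YC:CZ = 5:1 ⇒ C = (5/36, 4/9)
through K parallel to TC: direction (5/36, 4/9); meets LZ at Q = (13/36, 23/90)
Q = L + t·(Z−L) with t = 23/30

t = 23/30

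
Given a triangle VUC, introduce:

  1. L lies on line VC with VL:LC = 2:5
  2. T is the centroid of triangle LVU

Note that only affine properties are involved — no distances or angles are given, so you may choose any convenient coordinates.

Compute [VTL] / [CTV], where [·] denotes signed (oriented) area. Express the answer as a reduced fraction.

Choose coordinates V = (0, 0), U = (1, 0), C = (0, 1).
1. L lies on line VC with VL:LC = 2:5 ⇒ L = (0, 2/7)
2. T is the centroid of triangle LVU ⇒ T = (1/3, 2/21)
2·[VTL] = 2/21, 2·[CTV] = -1/3
[VTL]:[CTV] = 2/21:-1/3 = -2/7

[VTL]:[CTV] = -2/7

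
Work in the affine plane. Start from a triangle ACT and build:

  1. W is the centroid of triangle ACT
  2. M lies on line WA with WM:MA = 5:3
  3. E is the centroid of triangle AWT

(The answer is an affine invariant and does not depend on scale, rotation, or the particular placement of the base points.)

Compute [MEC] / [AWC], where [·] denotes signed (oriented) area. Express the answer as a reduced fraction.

Assign A = (0, 0), C = (1, 0), T = (0, 1) — the answer is frame-independent, so this choice is without loss of generality.
1. W is the centroid of triangle ACT ⇒ W = (1/3, 1/3)
2. M lies on line WA with WM:MA = 5:3 ⇒ M = (1/8, 1/8)
3. E is the centroid of triangle AWT ⇒ E = (1/9, 4/9)
2·[MEC] = -5/18, 2·[AWC] = -1/3
[MEC]:[AWC] = -5/18:-1/3 = 5/6

[MEC]:[AWC] = 5/6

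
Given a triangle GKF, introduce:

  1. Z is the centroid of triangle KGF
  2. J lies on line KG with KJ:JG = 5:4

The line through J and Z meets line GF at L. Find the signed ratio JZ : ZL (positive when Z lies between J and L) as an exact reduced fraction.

Set G = (0, 0), K = (1, 0), F = (0, 1); any affine frame gives the same invariant.
1. Z is the centroid of triangle KGF ⇒ Z = (1/3, 1/3)
2. J lies on line KG with KJ:JG = 5:4 ⇒ J = (4/9, 0)
line JZ meets GF at L = (0, 4/3)
Z = J + t·(L−J) with t = 1/4, so JZ:ZL = 1/4:3/4

JZ:ZL = 1/3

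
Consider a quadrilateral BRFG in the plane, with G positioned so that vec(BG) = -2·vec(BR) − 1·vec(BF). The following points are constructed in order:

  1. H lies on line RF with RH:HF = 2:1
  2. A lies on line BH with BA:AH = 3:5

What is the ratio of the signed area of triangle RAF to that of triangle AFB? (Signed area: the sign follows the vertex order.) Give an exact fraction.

Set B = (0, 0), R = (1, 0), F = (0, 1), G = (-2, -1); any affine frame gives the same invariant.
1. H lies on line RF with RH:HF = 2:1 ⇒ H = (1/3, 2/3)
2. A lies on line BH with BA:AH = 3:5 ⇒ A = (1/8, 1/4)
2·[RAF] = -5/8, 2·[AFB] = 1/8
[RAF]:[AFB] = -5/8:1/8 = -5

[RAF]:[AFB] = -5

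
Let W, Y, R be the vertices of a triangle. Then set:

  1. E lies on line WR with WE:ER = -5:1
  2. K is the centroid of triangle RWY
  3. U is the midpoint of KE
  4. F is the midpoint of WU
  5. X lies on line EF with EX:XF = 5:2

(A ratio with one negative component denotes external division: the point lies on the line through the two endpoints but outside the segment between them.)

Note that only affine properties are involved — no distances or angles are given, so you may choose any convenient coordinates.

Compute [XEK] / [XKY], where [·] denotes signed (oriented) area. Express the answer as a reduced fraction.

Work in coordinates with W = (0, 0), Y = (1, 0), R = (0, 1).
1. E lies on line WR with WE:ER = -5:1 ⇒ E = (0, 5/4)
2. K is the centroid of triangle RWY ⇒ K = (1/3, 1/3)
3. U is the midpoint of KE ⇒ U = (1/6, 19/24)
4. F is the midpoint of WU ⇒ F = (1/12, 19/48)
5. X lies on line EF with EX:XF = 5:2 ⇒ X = (5/84, 215/336)
2·[XEK] = -25/168, 2·[XKY] = 19/168
[XEK]:[XKY] = -25/168:19/168 = -25/19

[XEK]:[XKY] = -25/19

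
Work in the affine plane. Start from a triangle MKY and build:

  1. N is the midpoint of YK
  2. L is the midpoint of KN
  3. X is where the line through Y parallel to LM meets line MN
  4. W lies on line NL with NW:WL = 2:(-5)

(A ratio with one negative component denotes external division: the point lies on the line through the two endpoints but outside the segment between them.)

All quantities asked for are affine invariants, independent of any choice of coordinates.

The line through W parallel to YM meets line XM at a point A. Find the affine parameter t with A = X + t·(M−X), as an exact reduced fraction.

t = 7/9

Choose coordinates M = (0, 0), K = (1, 0), Y = (0, 1).
1. N is the midpoint of YK ⇒ N = (1/2, 1/2)
2. L is the midpoint of KN ⇒ L = (3/4, 1/4)
3. X is where the line through Y parallel to LM meets line MN ⇒ X = (3/2, 3/2)
4. W lies on line NL with NW:WL = 2:(-5) ⇒ W = (1/3, 2/3)
through W parallel to YM: direction (0, -1); meets XM at A = (1/3, 1/3)
A = X + t·(M−X) with t = 7/9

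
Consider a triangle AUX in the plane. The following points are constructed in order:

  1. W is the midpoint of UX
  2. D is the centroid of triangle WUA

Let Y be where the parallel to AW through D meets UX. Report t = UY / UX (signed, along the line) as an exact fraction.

Choose coordinates A = (0, 0), U = (1, 0), X = (0, 1).
1. W is the midpoint of UX ⇒ W = (1/2, 1/2)
2. D is the centroid of triangle WUA ⇒ D = (1/2, 1/6)
through D parallel to AW: direction (1/2, 1/2); meets UX at Y = (2/3, 1/3)
Y = U + t·(X−U) with t = 1/3

t = 1/3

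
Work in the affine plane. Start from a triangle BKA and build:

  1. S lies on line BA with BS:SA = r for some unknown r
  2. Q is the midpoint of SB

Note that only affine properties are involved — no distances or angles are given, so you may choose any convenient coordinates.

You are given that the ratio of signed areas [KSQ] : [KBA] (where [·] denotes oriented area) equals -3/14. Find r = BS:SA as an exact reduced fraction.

r = 3/4

Assign B = (0, 0), K = (1, 0), A = (0, 1) — the answer is frame-independent, so this choice is without loss of generality.
1. With BS:SA = r, write λ = r/(r+1) so S = B + λ·(A−B); S is affine-linear in λ
2. Q is the midpoint of SB ⇒ Q is an affine combination of earlier points and hence also affine-linear in λ
Every point depending on S is an affine combination of S and λ-independent points, so each such coordinate is linear in λ; the λ² term in each signed area is a multiple of (A−B)×(A−B) = 0, so 2·[KSQ] and 2·[KBA] are each linear in λ. Evaluating at λ=0 and λ=1:
  2·[KSQ] = 1/2·λ,   2·[KBA] = -1
So [KSQ]:[KBA] = (1/2·λ) / (-1). Setting this equal to -3/14:
  1/2·λ = -3/14·(-1)  ⇒  λ = 3/7
Then r = λ/(1−λ) = (3/7)/(4/7) = 3/4. Check: with r = 3/4, S = (0, 3/7) and [KSQ]:[KBA] = -3/14 as required.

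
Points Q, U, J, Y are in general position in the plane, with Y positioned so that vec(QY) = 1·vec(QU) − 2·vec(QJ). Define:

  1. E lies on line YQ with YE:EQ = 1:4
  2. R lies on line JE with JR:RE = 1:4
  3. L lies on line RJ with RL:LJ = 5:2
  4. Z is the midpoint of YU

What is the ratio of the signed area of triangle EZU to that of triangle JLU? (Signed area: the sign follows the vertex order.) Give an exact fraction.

Work in coordinates with Q = (0, 0), U = (1, 0), J = (0, 1), Y = (1, -2).
1. E lies on line YQ with YE:EQ = 1:4 ⇒ E = (4/5, -8/5)
2. R lies on line JE with JR:RE = 1:4 ⇒ R = (4/25, 12/25)
3. L lies on line RJ with RL:LJ = 5:2 ⇒ L = (8/175, 149/175)
4. Z is the midpoint of YU ⇒ Z = (1, -1)
2·[EZU] = 1/5, 2·[JLU] = 18/175
[EZU]:[JLU] = 1/5:18/175 = 35/18

[EZU]:[JLU] = 35/18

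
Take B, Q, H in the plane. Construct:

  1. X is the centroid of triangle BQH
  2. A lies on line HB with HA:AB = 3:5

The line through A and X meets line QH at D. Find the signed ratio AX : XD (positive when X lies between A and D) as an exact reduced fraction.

Work in coordinates with B = (0, 0), Q = (1, 0), H = (0, 1).
1. X is the centroid of triangle BQH ⇒ X = (1/3, 1/3)
2. A lies on line HB with HA:AB = 3:5 ⇒ A = (0, 5/8)
line AX meets QH at D = (3, -2)
X = A + t·(D−A) with t = 1/9, so AX:XD = 1/9:8/9

AX:XD = 1/8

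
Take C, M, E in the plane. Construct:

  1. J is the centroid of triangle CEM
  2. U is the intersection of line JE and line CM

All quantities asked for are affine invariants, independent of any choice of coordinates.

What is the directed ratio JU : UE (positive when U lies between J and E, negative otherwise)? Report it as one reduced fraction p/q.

JU:UE = -1/3

Choose coordinates C = (0, 0), M = (1, 0), E = (0, 1).
1. J is the centroid of triangle CEM ⇒ J = (1/3, 1/3)
2. U is the intersection of line JE and line CM ⇒ U = (1/2, 0)
U = J + t·(E−J) with t = -1/2, so JU:UE = t:(1−t) = -1/2:3/2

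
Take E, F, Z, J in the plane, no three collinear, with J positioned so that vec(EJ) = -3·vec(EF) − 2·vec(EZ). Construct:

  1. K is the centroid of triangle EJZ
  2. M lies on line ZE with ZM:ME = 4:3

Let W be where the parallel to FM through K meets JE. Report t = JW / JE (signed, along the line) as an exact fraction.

t = 53/69

Work in coordinates with E = (0, 0), F = (1, 0), Z = (0, 1), J = (-3, -2).
1. K is the centroid of triangle EJZ ⇒ K = (-1, -1/3)
2. M lies on line ZE with ZM:ME = 4:3 ⇒ M = (0, 3/7)
through K parallel to FM: direction (-1, 3/7); meets JE at W = (-16/23, -32/69)
W = J + t·(E−J) with t = 53/69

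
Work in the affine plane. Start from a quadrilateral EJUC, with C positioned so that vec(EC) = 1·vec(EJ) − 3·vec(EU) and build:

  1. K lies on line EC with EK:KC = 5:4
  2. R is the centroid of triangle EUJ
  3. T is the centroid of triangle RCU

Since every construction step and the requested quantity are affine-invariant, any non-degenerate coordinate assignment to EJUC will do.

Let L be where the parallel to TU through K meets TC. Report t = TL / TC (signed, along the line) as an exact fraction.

Work in coordinates with E = (0, 0), J = (1, 0), U = (0, 1), C = (1, -3).
1. K lies on line EC with EK:KC = 5:4 ⇒ K = (5/9, -5/3)
2. R is the centroid of triangle EUJ ⇒ R = (1/3, 1/3)
3. T is the centroid of triangle RCU ⇒ T = (4/9, -5/9)
through K parallel to TU: direction (-4/9, 14/9); meets TC at L = (101/81, -331/81)
L = T + t·(C−T) with t = 13/9

t = 13/9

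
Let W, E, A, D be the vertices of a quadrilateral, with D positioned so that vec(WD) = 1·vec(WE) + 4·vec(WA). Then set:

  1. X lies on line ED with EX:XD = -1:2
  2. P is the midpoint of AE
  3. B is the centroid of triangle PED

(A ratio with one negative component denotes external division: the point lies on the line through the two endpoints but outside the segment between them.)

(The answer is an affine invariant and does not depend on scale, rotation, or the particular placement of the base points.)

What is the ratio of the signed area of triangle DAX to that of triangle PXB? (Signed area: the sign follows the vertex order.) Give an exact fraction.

Set W = (0, 0), E = (1, 0), A = (0, 1), D = (1, 4); any affine frame gives the same invariant.
1. X lies on line ED with EX:XD = -1:2 ⇒ X = (1, -4)
2. P is the midpoint of AE ⇒ P = (1/2, 1/2)
3. B is the centroid of triangle PED ⇒ B = (5/6, 3/2)
2·[DAX] = 8, 2·[PXB] = 2
[DAX]:[PXB] = 8:2 = 4

[DAX]:[PXB] = 4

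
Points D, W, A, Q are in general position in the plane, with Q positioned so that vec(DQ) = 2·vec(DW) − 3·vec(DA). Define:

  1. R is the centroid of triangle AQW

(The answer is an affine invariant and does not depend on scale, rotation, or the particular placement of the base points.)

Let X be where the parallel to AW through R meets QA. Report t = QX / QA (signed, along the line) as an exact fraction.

t = 2/3

Work in coordinates with D = (0, 0), W = (1, 0), A = (0, 1), Q = (2, -3).
1. R is the centroid of triangle AQW ⇒ R = (1, -2/3)
through R parallel to AW: direction (1, -1); meets QA at X = (2/3, -1/3)
X = Q + t·(A−Q) with t = 2/3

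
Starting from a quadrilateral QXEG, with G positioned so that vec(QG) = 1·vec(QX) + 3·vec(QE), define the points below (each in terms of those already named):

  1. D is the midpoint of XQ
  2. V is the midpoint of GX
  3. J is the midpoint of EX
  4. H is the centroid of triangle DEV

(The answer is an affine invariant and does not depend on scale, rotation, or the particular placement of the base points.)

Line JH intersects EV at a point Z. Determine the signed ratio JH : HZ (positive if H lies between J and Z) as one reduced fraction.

Assign Q = (0, 0), X = (1, 0), E = (0, 1), G = (1, 3) — the answer is frame-independent, so this choice is without loss of generality.
1. D is the midpoint of XQ ⇒ D = (1/2, 0)
2. V is the midpoint of GX ⇒ V = (1, 3/2)
3. J is the midpoint of EX ⇒ J = (1/2, 1/2)
4. H is the centroid of triangle DEV ⇒ H = (1/2, 5/6)
line JH meets EV at Z = (1/2, 5/4)
H = J + t·(Z−J) with t = 4/9, so JH:HZ = 4/9:5/9

JH:HZ = 4/5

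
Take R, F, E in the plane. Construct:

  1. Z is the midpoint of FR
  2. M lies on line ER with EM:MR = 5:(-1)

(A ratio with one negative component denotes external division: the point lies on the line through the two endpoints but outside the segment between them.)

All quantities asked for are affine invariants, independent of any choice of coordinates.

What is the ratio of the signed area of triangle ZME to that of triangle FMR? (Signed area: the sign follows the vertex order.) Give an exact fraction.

Set R = (0, 0), F = (1, 0), E = (0, 1); any affine frame gives the same invariant.
1. Z is the midpoint of FR ⇒ Z = (1/2, 0)
2. M lies on line ER with EM:MR = 5:(-1) ⇒ M = (0, -1/4)
2·[ZME] = -5/8, 2·[FMR] = -1/4
[ZME]:[FMR] = -5/8:-1/4 = 5/2

[ZME]:[FMR] = 5/2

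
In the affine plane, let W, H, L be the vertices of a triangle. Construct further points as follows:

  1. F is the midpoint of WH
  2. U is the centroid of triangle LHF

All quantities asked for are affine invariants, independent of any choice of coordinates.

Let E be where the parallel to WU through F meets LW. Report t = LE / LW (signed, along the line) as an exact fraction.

Assign W = (0, 0), H = (1, 0), L = (0, 1) — the answer is frame-independent, so this choice is without loss of generality.
1. F is the midpoint of WH ⇒ F = (1/2, 0)
2. U is the centroid of triangle LHF ⇒ U = (1/2, 1/3)
through F parallel to WU: direction (1/2, 1/3); meets LW at E = (0, -1/3)
E = L + t·(W−L) with t = 4/3

t = 4/3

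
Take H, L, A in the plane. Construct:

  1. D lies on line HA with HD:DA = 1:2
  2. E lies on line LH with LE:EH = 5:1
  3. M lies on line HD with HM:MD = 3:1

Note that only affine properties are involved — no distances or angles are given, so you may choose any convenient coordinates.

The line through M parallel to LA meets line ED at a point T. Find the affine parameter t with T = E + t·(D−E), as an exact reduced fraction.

Assign H = (0, 0), L = (1, 0), A = (0, 1) — the answer is frame-independent, so this choice is without loss of generality.
1. D lies on line HA with HD:DA = 1:2 ⇒ D = (0, 1/3)
2. E lies on line LH with LE:EH = 5:1 ⇒ E = (1/6, 0)
3. M lies on line HD with HM:MD = 3:1 ⇒ M = (0, 1/4)
through M parallel to LA: direction (-1, 1); meets ED at T = (1/12, 1/6)
T = E + t·(D−E) with t = 1/2

t = 1/2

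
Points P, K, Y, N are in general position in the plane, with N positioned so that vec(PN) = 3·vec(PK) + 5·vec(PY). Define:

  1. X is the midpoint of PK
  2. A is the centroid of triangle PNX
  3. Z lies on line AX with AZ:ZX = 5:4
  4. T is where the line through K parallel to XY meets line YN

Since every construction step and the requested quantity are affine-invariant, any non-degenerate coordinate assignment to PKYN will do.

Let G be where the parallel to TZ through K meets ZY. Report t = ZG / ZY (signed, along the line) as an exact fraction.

t = 63/107

Set P = (0, 0), K = (1, 0), Y = (0, 1), N = (3, 5); any affine frame gives the same invariant.
1. X is the midpoint of PK ⇒ X = (1/2, 0)
2. A is the centroid of triangle PNX ⇒ A = (7/6, 5/3)
3. Z lies on line AX with AZ:ZX = 5:4 ⇒ Z = (43/54, 20/27)
4. T is where the line through K parallel to XY meets line YN ⇒ T = (3/10, 7/5)
through K parallel to TZ: direction (67/135, -89/135); meets ZY at G = (946/2889, 2581/2889)
G = Z + t·(Y−Z) with t = 63/107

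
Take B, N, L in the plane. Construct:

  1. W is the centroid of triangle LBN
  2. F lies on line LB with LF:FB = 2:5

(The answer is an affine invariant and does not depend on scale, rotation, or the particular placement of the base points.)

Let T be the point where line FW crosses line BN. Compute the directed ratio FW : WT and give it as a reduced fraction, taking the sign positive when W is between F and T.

Choose coordinates B = (0, 0), N = (1, 0), L = (0, 1).
1. W is the centroid of triangle LBN ⇒ W = (1/3, 1/3)
2. F lies on line LB with LF:FB = 2:5 ⇒ F = (0, 5/7)
line FW meets BN at T = (5/8, 0)
W = F + t·(T−F) with t = 8/15, so FW:WT = 8/15:7/15

FW:WT = 8/7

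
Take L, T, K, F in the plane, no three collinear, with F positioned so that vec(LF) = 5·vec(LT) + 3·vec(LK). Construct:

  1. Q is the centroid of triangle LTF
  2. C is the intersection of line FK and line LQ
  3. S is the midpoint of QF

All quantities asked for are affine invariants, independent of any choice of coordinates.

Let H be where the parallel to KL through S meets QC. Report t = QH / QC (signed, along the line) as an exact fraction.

Choose coordinates L = (0, 0), T = (1, 0), K = (0, 1), F = (5, 3).
1. Q is the centroid of triangle LTF ⇒ Q = (2, 1)
2. C is the intersection of line FK and line LQ ⇒ C = (10, 5)
3. S is the midpoint of QF ⇒ S = (7/2, 2)
through S parallel to KL: direction (0, -1); meets QC at H = (7/2, 7/4)
H = Q + t·(C−Q) with t = 3/16

t = 3/16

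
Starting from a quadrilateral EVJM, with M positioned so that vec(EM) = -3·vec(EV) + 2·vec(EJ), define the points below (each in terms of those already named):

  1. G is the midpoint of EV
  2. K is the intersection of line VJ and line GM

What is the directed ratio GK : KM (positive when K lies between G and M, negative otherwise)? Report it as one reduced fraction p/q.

GK:KM = -1/4

Set E = (0, 0), V = (1, 0), J = (0, 1), M = (-3, 2); any affine frame gives the same invariant.
1. G is the midpoint of EV ⇒ G = (1/2, 0)
2. K is the intersection of line VJ and line GM ⇒ K = (5/3, -2/3)
K = G + t·(M−G) with t = -1/3, so GK:KM = t:(1−t) = -1/3:4/3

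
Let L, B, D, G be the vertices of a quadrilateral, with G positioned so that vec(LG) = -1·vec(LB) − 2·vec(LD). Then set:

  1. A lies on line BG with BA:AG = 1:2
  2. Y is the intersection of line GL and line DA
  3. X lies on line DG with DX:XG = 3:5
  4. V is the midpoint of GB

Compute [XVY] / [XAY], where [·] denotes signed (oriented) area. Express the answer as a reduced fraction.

Set L = (0, 0), B = (1, 0), D = (0, 1), G = (-1, -2); any affine frame gives the same invariant.
1. A lies on line BG with BA:AG = 1:2 ⇒ A = (1/3, -2/3)
2. Y is the intersection of line GL and line DA ⇒ Y = (1/7, 2/7)
3. X lies on line DG with DX:XG = 3:5 ⇒ X = (-3/8, -1/8)
4. V is the midpoint of GB ⇒ V = (0, -1)
2·[XVY] = 17/28, 2·[XAY] = 4/7
[XVY]:[XAY] = 17/28:4/7 = 17/16

[XVY]:[XAY] = 17/16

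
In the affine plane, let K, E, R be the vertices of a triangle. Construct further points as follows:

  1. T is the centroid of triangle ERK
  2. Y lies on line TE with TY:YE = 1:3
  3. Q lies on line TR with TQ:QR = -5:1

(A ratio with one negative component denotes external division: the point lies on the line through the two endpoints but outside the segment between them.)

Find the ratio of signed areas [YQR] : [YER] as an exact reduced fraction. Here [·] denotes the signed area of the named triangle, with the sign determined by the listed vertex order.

Choose coordinates K = (0, 0), E = (1, 0), R = (0, 1).
1. T is the centroid of triangle ERK ⇒ T = (1/3, 1/3)
2. Y lies on line TE with TY:YE = 1:3 ⇒ Y = (1/2, 1/4)
3. Q lies on line TR with TQ:QR = -5:1 ⇒ Q = (-1/12, 7/6)
2·[YQR] = 1/48, 2·[YER] = 1/4
[YQR]:[YER] = 1/48:1/4 = 1/12

[YQR]:[YER] = 1/12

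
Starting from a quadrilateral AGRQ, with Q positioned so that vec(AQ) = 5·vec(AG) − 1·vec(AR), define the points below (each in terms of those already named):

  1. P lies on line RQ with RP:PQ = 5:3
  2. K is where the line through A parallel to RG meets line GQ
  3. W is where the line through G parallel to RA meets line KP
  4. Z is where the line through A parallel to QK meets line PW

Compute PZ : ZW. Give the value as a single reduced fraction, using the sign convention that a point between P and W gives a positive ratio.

Choose coordinates A = (0, 0), G = (1, 0), R = (0, 1), Q = (5, -1).
1. P lies on line RQ with RP:PQ = 5:3 ⇒ P = (25/8, -1/4)
2. K is where the line through A parallel to RG meets line GQ ⇒ K = (-1/3, 1/3)
3. W is where the line through G parallel to RA meets line KP ⇒ W = (1, 9/83)
4. Z is where the line through A parallel to QK meets line PW ⇒ Z = (-92/27, 23/27)
Z = P + t·(W−P) with t = 83/27, so PZ:ZW = t:(1−t) = 83/27:-56/27

PZ:ZW = -83/56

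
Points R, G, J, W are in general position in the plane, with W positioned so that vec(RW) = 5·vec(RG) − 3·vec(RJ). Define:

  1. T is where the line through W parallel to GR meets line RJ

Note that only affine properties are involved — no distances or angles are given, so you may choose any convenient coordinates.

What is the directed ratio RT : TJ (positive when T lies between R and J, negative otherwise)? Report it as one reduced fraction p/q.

RT:TJ = -3/4

Assign R = (0, 0), G = (1, 0), J = (0, 1), W = (5, -3) — the answer is frame-independent, so this choice is without loss of generality.
1. T is where the line through W parallel to GR meets line RJ ⇒ T = (0, -3)
T = R + t·(J−R) with t = -3, so RT:TJ = t:(1−t) = -3:4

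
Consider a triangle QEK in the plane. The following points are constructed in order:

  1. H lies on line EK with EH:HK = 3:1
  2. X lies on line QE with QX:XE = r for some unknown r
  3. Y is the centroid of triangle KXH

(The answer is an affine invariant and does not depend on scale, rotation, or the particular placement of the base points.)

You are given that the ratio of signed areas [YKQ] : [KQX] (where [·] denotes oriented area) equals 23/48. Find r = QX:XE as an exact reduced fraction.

r = 4/3

Assign Q = (0, 0), E = (1, 0), K = (0, 1) — the answer is frame-independent, so this choice is without loss of generality.
1. H lies on line EK with EH:HK = 3:1 ⇒ H = (1/4, 3/4)
2. With QX:XE = r, write λ = r/(r+1) so X = Q + λ·(E−Q); X is affine-linear in λ
3. Y is the centroid of triangle KXH ⇒ Y is an affine combination of earlier points and hence also affine-linear in λ
Every point depending on X is an affine combination of X and λ-independent points, so each such coordinate is linear in λ; the λ² term in each signed area is a multiple of (E−Q)×(E−Q) = 0, so 2·[YKQ] and 2·[KQX] are each linear in λ. Evaluating at λ=0 and λ=1:
  2·[YKQ] = 1/3·λ + 1/12,   2·[KQX] = λ
So [YKQ]:[KQX] = (1/3·λ + 1/12) / (λ). Setting this equal to 23/48:
  1/3·λ + 1/12 = 23/48·(λ)  ⇒  λ = 4/7
Then r = λ/(1−λ) = (4/7)/(3/7) = 4/3. Check: with r = 4/3, X = (4/7, 0) and [YKQ]:[KQX] = 23/48 as required.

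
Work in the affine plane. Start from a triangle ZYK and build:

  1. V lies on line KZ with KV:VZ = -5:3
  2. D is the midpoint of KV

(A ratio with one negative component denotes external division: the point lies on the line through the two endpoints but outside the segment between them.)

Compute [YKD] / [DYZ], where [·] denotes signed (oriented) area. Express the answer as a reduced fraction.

[YKD]:[DYZ] = 5

Choose coordinates Z = (0, 0), Y = (1, 0), K = (0, 1).
1. V lies on line KZ with KV:VZ = -5:3 ⇒ V = (0, -3/2)
2. D is the midpoint of KV ⇒ D = (0, -1/4)
2·[YKD] = 5/4, 2·[DYZ] = 1/4
[YKD]:[DYZ] = 5/4:1/4 = 5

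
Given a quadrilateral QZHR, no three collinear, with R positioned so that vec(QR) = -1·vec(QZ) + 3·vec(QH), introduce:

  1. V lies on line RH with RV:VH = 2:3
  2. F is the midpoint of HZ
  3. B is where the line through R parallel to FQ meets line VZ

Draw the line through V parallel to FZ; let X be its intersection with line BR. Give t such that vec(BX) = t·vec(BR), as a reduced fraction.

t = -9/10

Choose coordinates Q = (0, 0), Z = (1, 0), H = (0, 1), R = (-1, 3).
1. V lies on line RH with RV:VH = 2:3 ⇒ V = (-3/5, 11/5)
2. F is the midpoint of HZ ⇒ F = (1/2, 1/2)
3. B is where the line through R parallel to FQ meets line VZ ⇒ B = (-21/19, 55/19)
through V parallel to FZ: direction (1/2, -1/2); meets BR at X = (-6/5, 14/5)
X = B + t·(R−B) with t = -9/10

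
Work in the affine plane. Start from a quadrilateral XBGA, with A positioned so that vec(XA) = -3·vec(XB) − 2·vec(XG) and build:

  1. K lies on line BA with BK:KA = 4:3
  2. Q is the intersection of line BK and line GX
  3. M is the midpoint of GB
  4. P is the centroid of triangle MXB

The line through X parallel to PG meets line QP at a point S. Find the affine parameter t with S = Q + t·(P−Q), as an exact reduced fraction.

t = 1/3

Choose coordinates X = (0, 0), B = (1, 0), G = (0, 1), A = (-3, -2).
1. K lies on line BA with BK:KA = 4:3 ⇒ K = (-9/7, -8/7)
2. Q is the intersection of line BK and line GX ⇒ Q = (0, -1/2)
3. M is the midpoint of GB ⇒ M = (1/2, 1/2)
4. P is the centroid of triangle MXB ⇒ P = (1/2, 1/6)
through X parallel to PG: direction (-1/2, 5/6); meets QP at S = (1/6, -5/18)
S = Q + t·(P−Q) with t = 1/3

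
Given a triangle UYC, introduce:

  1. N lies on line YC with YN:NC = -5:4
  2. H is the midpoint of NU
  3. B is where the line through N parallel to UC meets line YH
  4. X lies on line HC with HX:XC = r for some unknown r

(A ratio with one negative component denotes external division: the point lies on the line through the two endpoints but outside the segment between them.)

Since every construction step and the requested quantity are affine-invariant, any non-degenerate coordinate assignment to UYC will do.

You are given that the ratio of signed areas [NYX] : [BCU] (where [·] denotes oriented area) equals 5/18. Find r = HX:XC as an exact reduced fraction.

r = 5/4

Assign U = (0, 0), Y = (1, 0), C = (0, 1) — the answer is frame-independent, so this choice is without loss of generality.
1. N lies on line YC with YN:NC = -5:4 ⇒ N = (-4, 5)
2. H is the midpoint of NU ⇒ H = (-2, 5/2)
3. B is where the line through N parallel to UC meets line YH ⇒ B = (-4, 25/6)
4. With HX:XC = r, write λ = r/(r+1) so X = H + λ·(C−H); X is affine-linear in λ
Every point depending on X is an affine combination of X and λ-independent points, so each such coordinate is linear in λ; the λ² term in each signed area is a multiple of (C−H)×(C−H) = 0, so 2·[NYX] and 2·[BCU] are each linear in λ. Evaluating at λ=0 and λ=1:
  2·[NYX] = 5/2·λ − 5/2,   2·[BCU] = -4
So [NYX]:[BCU] = (5/2·λ − 5/2) / (-4). Setting this equal to 5/18:
  5/2·λ − 5/2 = 5/18·(-4)  ⇒  λ = 5/9
Then r = λ/(1−λ) = (5/9)/(4/9) = 5/4. Check: with r = 5/4, X = (-8/9, 5/3) and [NYX]:[BCU] = 5/18 as required.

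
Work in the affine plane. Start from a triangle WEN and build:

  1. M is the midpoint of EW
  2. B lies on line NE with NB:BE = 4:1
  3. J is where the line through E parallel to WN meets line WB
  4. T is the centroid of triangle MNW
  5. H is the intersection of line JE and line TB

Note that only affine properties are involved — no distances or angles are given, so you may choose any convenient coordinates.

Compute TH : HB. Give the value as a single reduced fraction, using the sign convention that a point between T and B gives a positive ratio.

TH:HB = -25/6

Choose coordinates W = (0, 0), E = (1, 0), N = (0, 1).
1. M is the midpoint of EW ⇒ M = (1/2, 0)
2. B lies on line NE with NB:BE = 4:1 ⇒ B = (4/5, 1/5)
3. J is where the line through E parallel to WN meets line WB ⇒ J = (1, 1/4)
4. T is the centroid of triangle MNW ⇒ T = (1/6, 1/3)
5. H is the intersection of line JE and line TB ⇒ H = (1, 3/19)
H = T + t·(B−T) with t = 25/19, so TH:HB = t:(1−t) = 25/19:-6/19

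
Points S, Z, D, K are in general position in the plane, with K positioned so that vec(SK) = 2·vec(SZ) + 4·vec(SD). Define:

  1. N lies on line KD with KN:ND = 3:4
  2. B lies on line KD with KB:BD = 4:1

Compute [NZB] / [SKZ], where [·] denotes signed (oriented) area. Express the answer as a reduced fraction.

[NZB]:[SKZ] = 13/28

Set S = (0, 0), Z = (1, 0), D = (0, 1), K = (2, 4); any affine frame gives the same invariant.
1. N lies on line KD with KN:ND = 3:4 ⇒ N = (8/7, 19/7)
2. B lies on line KD with KB:BD = 4:1 ⇒ B = (2/5, 8/5)
2·[NZB] = -13/7, 2·[SKZ] = -4
[NZB]:[SKZ] = -13/7:-4 = 13/28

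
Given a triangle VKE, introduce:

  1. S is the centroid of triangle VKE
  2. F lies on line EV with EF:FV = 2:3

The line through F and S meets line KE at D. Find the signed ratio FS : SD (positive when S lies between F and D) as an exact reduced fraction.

Choose coordinates V = (0, 0), K = (1, 0), E = (0, 1).
1. S is the centroid of triangle VKE ⇒ S = (1/3, 1/3)
2. F lies on line EV with EF:FV = 2:3 ⇒ F = (0, 3/5)
line FS meets KE at D = (2, -1)
S = F + t·(D−F) with t = 1/6, so FS:SD = 1/6:5/6

FS:SD = 1/5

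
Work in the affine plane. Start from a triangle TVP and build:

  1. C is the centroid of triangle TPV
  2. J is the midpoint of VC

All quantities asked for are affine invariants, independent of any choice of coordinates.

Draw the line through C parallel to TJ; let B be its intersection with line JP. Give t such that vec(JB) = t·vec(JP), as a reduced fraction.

t = 1/4

Set T = (0, 0), V = (1, 0), P = (0, 1); any affine frame gives the same invariant.
1. C is the centroid of triangle TPV ⇒ C = (1/3, 1/3)
2. J is the midpoint of VC ⇒ J = (2/3, 1/6)
through C parallel to TJ: direction (2/3, 1/6); meets JP at B = (1/2, 3/8)
B = J + t·(P−J) with t = 1/4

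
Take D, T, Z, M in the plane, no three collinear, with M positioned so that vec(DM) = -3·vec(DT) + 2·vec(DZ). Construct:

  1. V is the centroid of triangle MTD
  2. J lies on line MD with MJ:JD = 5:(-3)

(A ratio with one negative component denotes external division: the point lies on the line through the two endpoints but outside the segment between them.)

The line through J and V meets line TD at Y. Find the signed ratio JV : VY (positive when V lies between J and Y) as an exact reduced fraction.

JV:VY = -11/2

Work in coordinates with D = (0, 0), T = (1, 0), Z = (0, 1), M = (-3, 2).
1. V is the centroid of triangle MTD ⇒ V = (-2/3, 2/3)
2. J lies on line MD with MJ:JD = 5:(-3) ⇒ J = (9/2, -3)
line JV meets TD at Y = (3/11, 0)
V = J + t·(Y−J) with t = 11/9, so JV:VY = 11/9:-2/9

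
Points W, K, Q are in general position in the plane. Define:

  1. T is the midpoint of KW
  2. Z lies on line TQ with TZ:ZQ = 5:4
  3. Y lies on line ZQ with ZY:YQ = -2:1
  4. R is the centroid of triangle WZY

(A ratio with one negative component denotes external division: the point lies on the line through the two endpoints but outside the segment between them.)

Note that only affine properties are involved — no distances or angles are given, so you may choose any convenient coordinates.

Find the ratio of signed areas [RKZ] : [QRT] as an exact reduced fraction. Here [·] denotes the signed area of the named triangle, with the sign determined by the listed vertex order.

[RKZ]:[QRT] = 2/9

Set W = (0, 0), K = (1, 0), Q = (0, 1); any affine frame gives the same invariant.
1. T is the midpoint of KW ⇒ T = (1/2, 0)
2. Z lies on line TQ with TZ:ZQ = 5:4 ⇒ Z = (2/9, 5/9)
3. Y lies on line ZQ with ZY:YQ = -2:1 ⇒ Y = (-2/9, 13/9)
4. R is the centroid of triangle WZY ⇒ R = (0, 2/3)
2·[RKZ] = 1/27, 2·[QRT] = 1/6
[RKZ]:[QRT] = 1/27:1/6 = 2/9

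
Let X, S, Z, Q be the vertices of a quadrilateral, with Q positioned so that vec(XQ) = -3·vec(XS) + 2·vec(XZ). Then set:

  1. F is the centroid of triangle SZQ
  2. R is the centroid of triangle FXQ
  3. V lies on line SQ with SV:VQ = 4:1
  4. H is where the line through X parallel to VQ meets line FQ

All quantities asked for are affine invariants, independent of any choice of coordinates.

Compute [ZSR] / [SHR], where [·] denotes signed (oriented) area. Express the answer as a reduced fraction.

Set X = (0, 0), S = (1, 0), Z = (0, 1), Q = (-3, 2); any affine frame gives the same invariant.
1. F is the centroid of triangle SZQ ⇒ F = (-2/3, 1)
2. R is the centroid of triangle FXQ ⇒ R = (-11/9, 1)
3. V lies on line SQ with SV:VQ = 4:1 ⇒ V = (-11/5, 8/5)
4. H is where the line through X parallel to VQ meets line FQ ⇒ H = (-10, 5)
2·[ZSR] = -11/9, 2·[SHR] = 1/9
[ZSR]:[SHR] = -11/9:1/9 = -11

[ZSR]:[SHR] = -11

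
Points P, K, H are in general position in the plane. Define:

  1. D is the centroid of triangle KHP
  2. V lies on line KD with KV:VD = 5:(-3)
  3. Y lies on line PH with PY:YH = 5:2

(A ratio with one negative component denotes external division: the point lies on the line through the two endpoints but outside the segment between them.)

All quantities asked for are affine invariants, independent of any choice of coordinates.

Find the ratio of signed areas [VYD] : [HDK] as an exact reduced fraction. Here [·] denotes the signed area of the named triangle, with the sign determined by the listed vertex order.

Set P = (0, 0), K = (1, 0), H = (0, 1); any affine frame gives the same invariant.
1. D is the centroid of triangle KHP ⇒ D = (1/3, 1/3)
2. V lies on line KD with KV:VD = 5:(-3) ⇒ V = (-2/3, 5/6)
3. Y lies on line PH with PY:YH = 5:2 ⇒ Y = (0, 5/7)
2·[VYD] = -3/14, 2·[HDK] = 1/3
[VYD]:[HDK] = -3/14:1/3 = -9/14

[VYD]:[HDK] = -9/14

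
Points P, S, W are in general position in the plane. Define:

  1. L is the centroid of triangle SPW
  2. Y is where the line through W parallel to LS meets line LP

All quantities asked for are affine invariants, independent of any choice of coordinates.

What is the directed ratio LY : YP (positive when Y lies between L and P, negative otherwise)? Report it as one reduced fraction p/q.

LY:YP = -1/2

Assign P = (0, 0), S = (1, 0), W = (0, 1) — the answer is frame-independent, so this choice is without loss of generality.
1. L is the centroid of triangle SPW ⇒ L = (1/3, 1/3)
2. Y is where the line through W parallel to LS meets line LP ⇒ Y = (2/3, 2/3)
Y = L + t·(P−L) with t = -1, so LY:YP = t:(1−t) = -1:2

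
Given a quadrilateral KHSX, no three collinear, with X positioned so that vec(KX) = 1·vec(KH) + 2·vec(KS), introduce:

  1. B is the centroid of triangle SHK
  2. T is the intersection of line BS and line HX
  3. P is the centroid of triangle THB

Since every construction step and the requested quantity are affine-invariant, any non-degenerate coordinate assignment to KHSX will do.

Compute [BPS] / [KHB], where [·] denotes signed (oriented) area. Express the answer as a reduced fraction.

[BPS]:[KHB] = 1/3

Choose coordinates K = (0, 0), H = (1, 0), S = (0, 1), X = (1, 2).
1. B is the centroid of triangle SHK ⇒ B = (1/3, 1/3)
2. T is the intersection of line BS and line HX ⇒ T = (1, -1)
3. P is the centroid of triangle THB ⇒ P = (7/9, -2/9)
2·[BPS] = 1/9, 2·[KHB] = 1/3
[BPS]:[KHB] = 1/9:1/3 = 1/3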